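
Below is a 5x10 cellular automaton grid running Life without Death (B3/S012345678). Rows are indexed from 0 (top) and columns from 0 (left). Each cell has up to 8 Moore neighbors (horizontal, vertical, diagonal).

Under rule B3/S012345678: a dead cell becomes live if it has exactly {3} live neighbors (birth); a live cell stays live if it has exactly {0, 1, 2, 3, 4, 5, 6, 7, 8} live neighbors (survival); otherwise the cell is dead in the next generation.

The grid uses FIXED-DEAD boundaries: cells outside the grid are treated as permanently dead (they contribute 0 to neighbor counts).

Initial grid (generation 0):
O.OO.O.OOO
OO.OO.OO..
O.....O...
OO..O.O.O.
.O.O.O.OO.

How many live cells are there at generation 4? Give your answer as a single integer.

Simulating step by step:
Generation 0 (given above): 25 live cells
Generation 1: 33 live cells
O.OO.O.OOO
OO.OO.OO..
O.OOO.O...
OOO.O.O.O.
OOOOOOOOO.
Generation 2: 33 live cells
O.OO.O.OOO
OO.OO.OO..
O.OOO.O...
OOO.O.O.O.
OOOOOOOOO.
Generation 3: 33 live cells
O.OO.O.OOO
OO.OO.OO..
O.OOO.O...
OOO.O.O.O.
OOOOOOOOO.
Generation 4: 33 live cells
O.OO.O.OOO
OO.OO.OO..
O.OOO.O...
OOO.O.O.O.
OOOOOOOOO.
Population at generation 4: 33

Answer: 33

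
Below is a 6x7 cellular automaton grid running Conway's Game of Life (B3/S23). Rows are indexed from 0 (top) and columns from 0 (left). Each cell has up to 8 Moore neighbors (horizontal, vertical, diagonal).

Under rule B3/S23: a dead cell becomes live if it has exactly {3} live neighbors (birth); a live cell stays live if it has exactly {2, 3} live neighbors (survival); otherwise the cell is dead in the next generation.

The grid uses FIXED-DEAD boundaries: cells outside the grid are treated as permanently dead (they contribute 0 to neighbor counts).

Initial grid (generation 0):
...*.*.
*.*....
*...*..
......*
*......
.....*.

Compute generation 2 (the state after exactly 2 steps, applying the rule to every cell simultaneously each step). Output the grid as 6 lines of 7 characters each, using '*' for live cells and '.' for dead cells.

Simulating step by step:
Generation 0 (given above): 9 live cells
Generation 1: 4 live cells
.......
.*.**..
.*.....
.......
.......
.......
Generation 2: 2 live cells
(generation 2 grid is the final answer)

Answer: .......
..*....
..*....
.......
.......
.......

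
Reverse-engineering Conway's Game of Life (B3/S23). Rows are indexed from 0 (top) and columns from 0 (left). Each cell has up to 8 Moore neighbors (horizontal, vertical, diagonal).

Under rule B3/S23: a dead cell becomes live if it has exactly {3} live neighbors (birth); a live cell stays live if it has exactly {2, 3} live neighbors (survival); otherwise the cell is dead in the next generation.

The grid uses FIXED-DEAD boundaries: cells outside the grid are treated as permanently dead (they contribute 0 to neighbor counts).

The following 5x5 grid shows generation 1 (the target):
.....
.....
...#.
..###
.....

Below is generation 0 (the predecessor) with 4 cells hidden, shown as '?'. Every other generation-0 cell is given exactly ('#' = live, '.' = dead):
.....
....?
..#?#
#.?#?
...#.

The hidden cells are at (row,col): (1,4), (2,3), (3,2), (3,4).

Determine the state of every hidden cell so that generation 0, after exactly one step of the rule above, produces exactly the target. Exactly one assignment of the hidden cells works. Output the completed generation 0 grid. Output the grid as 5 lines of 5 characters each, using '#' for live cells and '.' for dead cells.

Answer: .....
.....
..#.#
#..#.
...#.

Derivation:
Hidden generation-0 cells (in order): (1,4), (2,3), (3,2), (3,4).
A hidden cell only influences target cells in its own 3x3 neighborhood. Try each of the 2^4 = 16 assignments, step the completed generation 0 forward once under B3/S23, and compare with the target:
  (1,4)=. (2,3)=. (3,2)=. (3,4)=. -> step reproduces the target at every cell -> ACCEPT
  (1,4)=. (2,3)=. (3,2)=. (3,4)=# -> step gives (2,3)='.' but target has '#' -> reject
  (1,4)=. (2,3)=. (3,2)=# (3,4)=. -> step gives (2,1)='#' but target has '.' -> reject
  (1,4)=. (2,3)=. (3,2)=# (3,4)=# -> step gives (2,1)='#' but target has '.' -> reject
  (1,4)=. (2,3)=# (3,2)=. (3,4)=. -> step gives (1,3)='#' but target has '.' -> reject
  (1,4)=. (2,3)=# (3,2)=. (3,4)=# -> step gives (1,3)='#' but target has '.' -> reject
  (1,4)=. (2,3)=# (3,2)=# (3,4)=. -> step gives (1,3)='#' but target has '.' -> reject
  (1,4)=. (2,3)=# (3,2)=# (3,4)=# -> step gives (1,3)='#' but target has '.' -> reject
  (1,4)=# (2,3)=. (3,2)=. (3,4)=. -> step gives (1,3)='#' but target has '.' -> reject
  (1,4)=# (2,3)=. (3,2)=. (3,4)=# -> step gives (1,3)='#' but target has '.' -> reject
  (1,4)=# (2,3)=. (3,2)=# (3,4)=. -> step gives (1,3)='#' but target has '.' -> reject
  (1,4)=# (2,3)=. (3,2)=# (3,4)=# -> step gives (1,3)='#' but target has '.' -> reject
  (1,4)=# (2,3)=# (3,2)=. (3,4)=. -> step gives (1,4)='#' but target has '.' -> reject
  (1,4)=# (2,3)=# (3,2)=. (3,4)=# -> step gives (1,4)='#' but target has '.' -> reject
  (1,4)=# (2,3)=# (3,2)=# (3,4)=. -> step gives (1,4)='#' but target has '.' -> reject
  (1,4)=# (2,3)=# (3,2)=# (3,4)=# -> step gives (1,4)='#' but target has '.' -> reject
Unique solution: (1,4)=dead, (2,3)=dead, (3,2)=dead, (3,4)=dead.
Check: live-neighbor counts of every cell in the completed generation 0:
00000
01121
12131
02333
11212
Applying B3/S23 to generation 0 with these counts gives:
.....
.....
...#.
..###
.....
which matches the target exactly.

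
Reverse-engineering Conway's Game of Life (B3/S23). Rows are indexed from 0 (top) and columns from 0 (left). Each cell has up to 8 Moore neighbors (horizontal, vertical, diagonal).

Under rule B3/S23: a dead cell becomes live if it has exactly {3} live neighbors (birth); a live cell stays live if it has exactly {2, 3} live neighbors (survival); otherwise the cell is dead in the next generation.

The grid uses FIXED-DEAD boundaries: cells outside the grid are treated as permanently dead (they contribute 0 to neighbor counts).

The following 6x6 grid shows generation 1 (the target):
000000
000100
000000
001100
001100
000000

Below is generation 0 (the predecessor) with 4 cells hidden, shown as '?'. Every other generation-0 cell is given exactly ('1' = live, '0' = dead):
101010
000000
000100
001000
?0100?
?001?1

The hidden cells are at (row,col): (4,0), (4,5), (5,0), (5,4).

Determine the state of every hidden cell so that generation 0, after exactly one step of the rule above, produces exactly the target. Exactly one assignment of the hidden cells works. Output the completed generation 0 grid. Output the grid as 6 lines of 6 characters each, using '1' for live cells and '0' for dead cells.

Answer: 101010
000000
000100
001000
001000
000101

Derivation:
Hidden generation-0 cells (in order): (4,0), (4,5), (5,0), (5,4).
A hidden cell only influences target cells in its own 3x3 neighborhood. Try each of the 2^4 = 16 assignments, step the completed generation 0 forward once under B3/S23, and compare with the target:
  (4,0)=0 (4,5)=0 (5,0)=0 (5,4)=0 -> step reproduces the target at every cell -> ACCEPT
  (4,0)=0 (4,5)=0 (5,0)=0 (5,4)=1 -> step gives (4,3)='0' but target has '1' -> reject
  (4,0)=0 (4,5)=0 (5,0)=1 (5,4)=0 -> step gives (4,1)='1' but target has '0' -> reject
  (4,0)=0 (4,5)=0 (5,0)=1 (5,4)=1 -> step gives (4,1)='1' but target has '0' -> reject
  (4,0)=0 (4,5)=1 (5,0)=0 (5,4)=0 -> step gives (4,4)='1' but target has '0' -> reject
  (4,0)=0 (4,5)=1 (5,0)=0 (5,4)=1 -> step gives (4,3)='0' but target has '1' -> reject
  (4,0)=0 (4,5)=1 (5,0)=1 (5,4)=0 -> step gives (4,1)='1' but target has '0' -> reject
  (4,0)=0 (4,5)=1 (5,0)=1 (5,4)=1 -> step gives (4,1)='1' but target has '0' -> reject
  (4,0)=1 (4,5)=0 (5,0)=0 (5,4)=0 -> step gives (3,1)='1' but target has '0' -> reject
  (4,0)=1 (4,5)=0 (5,0)=0 (5,4)=1 -> step gives (3,1)='1' but target has '0' -> reject
  (4,0)=1 (4,5)=0 (5,0)=1 (5,4)=0 -> step gives (3,1)='1' but target has '0' -> reject
  (4,0)=1 (4,5)=0 (5,0)=1 (5,4)=1 -> step gives (3,1)='1' but target has '0' -> reject
  (4,0)=1 (4,5)=1 (5,0)=0 (5,4)=0 -> step gives (3,1)='1' but target has '0' -> reject
  (4,0)=1 (4,5)=1 (5,0)=0 (5,4)=1 -> step gives (3,1)='1' but target has '0' -> reject
  (4,0)=1 (4,5)=1 (5,0)=1 (5,4)=0 -> step gives (3,1)='1' but target has '0' -> reject
  (4,0)=1 (4,5)=1 (5,0)=1 (5,4)=1 -> step gives (3,1)='1' but target has '0' -> reject
Unique solution: (4,0)=dead, (4,5)=dead, (5,0)=dead, (5,4)=dead.
Check: live-neighbor counts of every cell in the completed generation 0:
020201
122321
012110
022310
022321
012120
Applying B3/S23 to generation 0 with these counts gives:
000000
000100
000000
001100
001100
000000
which matches the target exactly.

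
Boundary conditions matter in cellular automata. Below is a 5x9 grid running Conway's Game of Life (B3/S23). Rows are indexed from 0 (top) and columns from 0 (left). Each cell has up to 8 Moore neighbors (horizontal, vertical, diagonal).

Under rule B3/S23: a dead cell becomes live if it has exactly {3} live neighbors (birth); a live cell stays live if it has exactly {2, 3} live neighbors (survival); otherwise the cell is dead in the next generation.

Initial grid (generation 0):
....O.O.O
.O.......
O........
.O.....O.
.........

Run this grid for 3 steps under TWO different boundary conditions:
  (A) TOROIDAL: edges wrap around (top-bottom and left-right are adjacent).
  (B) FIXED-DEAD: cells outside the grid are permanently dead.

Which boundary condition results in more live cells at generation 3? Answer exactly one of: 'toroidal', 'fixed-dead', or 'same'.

Under TOROIDAL boundary, generation 3:
.........
OO.......
OO.......
.........
.........
Population = 4

Under FIXED-DEAD boundary, generation 3:
.........
.........
.........
.........
.........
Population = 0

Comparison: toroidal=4, fixed-dead=0 -> toroidal

Answer: toroidal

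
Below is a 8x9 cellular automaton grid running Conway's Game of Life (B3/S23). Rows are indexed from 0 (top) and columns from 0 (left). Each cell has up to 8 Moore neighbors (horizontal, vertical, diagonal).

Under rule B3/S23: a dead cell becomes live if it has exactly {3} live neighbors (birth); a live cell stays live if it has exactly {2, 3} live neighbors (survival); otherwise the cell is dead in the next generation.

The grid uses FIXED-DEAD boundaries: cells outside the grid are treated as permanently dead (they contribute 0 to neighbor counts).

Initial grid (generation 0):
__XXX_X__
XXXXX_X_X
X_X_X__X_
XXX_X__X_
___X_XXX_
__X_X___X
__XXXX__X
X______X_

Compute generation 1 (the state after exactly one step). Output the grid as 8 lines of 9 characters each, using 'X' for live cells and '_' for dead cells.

Answer: ____X__X_
X_____X__
____X_XXX
X_X_X__XX
_____XXXX
__X_____X
_XX_XX_XX
___XX____

Derivation:
Simulating step by step:
Generation 0 (given above): 34 live cells
Generation 1: 27 live cells
(generation 1 grid is the final answer)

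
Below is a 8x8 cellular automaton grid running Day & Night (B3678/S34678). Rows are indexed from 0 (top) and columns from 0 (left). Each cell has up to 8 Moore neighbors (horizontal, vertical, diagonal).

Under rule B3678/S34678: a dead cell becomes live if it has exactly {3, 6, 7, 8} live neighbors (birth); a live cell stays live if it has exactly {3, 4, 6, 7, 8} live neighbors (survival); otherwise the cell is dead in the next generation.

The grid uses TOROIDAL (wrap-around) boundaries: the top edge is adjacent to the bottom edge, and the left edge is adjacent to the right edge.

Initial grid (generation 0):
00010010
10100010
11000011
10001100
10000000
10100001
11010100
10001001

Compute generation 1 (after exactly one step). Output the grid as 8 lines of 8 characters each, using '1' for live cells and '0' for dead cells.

Simulating step by step:
Generation 0 (given above): 23 live cells
Generation 1: 27 live cells
(generation 1 grid is the final answer)

Answer: 11000100
10000111
11000010
10000010
10000000
10000001
01101010
11111111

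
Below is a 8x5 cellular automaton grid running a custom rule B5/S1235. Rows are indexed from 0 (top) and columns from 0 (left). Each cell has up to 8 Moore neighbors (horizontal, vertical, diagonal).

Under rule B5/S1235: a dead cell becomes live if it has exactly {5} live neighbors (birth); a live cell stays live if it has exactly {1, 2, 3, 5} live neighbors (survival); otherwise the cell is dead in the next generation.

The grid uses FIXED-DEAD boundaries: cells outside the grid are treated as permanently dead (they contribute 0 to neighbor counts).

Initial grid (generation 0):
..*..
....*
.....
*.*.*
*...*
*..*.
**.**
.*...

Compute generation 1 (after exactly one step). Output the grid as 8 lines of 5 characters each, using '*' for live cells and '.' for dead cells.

Simulating step by step:
Generation 0 (given above): 14 live cells
Generation 1: 11 live cells
(generation 1 grid is the final answer)

Answer: .....
.....
.....
*...*
*...*
*..*.
**.**
.*...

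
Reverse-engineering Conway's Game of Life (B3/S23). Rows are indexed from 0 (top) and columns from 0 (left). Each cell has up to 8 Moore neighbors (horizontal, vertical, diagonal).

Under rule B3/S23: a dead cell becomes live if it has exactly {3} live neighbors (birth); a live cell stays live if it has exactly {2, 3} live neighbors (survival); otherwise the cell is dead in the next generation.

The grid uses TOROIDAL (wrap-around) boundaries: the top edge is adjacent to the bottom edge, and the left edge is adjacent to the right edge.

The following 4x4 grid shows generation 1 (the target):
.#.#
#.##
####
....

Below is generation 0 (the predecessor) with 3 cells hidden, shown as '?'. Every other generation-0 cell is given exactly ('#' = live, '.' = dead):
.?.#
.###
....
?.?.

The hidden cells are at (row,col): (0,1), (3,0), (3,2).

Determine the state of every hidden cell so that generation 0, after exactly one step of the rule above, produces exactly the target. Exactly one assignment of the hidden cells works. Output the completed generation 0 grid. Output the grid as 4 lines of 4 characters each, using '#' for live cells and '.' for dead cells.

Hidden generation-0 cells (in order): (0,1), (3,0), (3,2).
A hidden cell only influences target cells in its own 3x3 neighborhood. Try each of the 2^3 = 8 assignments, step the completed generation 0 forward once under B3/S23, and compare with the target:
  (0,1)=. (3,0)=. (3,2)=. -> step gives (0,0)='#' but target has '.' -> reject
  (0,1)=. (3,0)=. (3,2)=# -> step gives (0,0)='#' but target has '.' -> reject
  (0,1)=. (3,0)=# (3,2)=. -> step reproduces the target at every cell -> ACCEPT
  (0,1)=. (3,0)=# (3,2)=# -> step gives (0,1)='.' but target has '#' -> reject
  (0,1)=# (3,0)=. (3,2)=. -> step gives (1,0)='.' but target has '#' -> reject
  (0,1)=# (3,0)=. (3,2)=# -> step gives (1,0)='.' but target has '#' -> reject
  (0,1)=# (3,0)=# (3,2)=. -> step gives (1,0)='.' but target has '#' -> reject
  (0,1)=# (3,0)=# (3,2)=# -> step gives (0,1)='.' but target has '#' -> reject
Unique solution: (0,1)=dead, (3,0)=live, (3,2)=dead.
Check: live-neighbor counts of every cell in the completed generation 0:
4343
3132
3333
1112
Applying B3/S23 to generation 0 with these counts gives:
.#.#
#.##
####
....
which matches the target exactly.

Answer: ...#
.###
....
#...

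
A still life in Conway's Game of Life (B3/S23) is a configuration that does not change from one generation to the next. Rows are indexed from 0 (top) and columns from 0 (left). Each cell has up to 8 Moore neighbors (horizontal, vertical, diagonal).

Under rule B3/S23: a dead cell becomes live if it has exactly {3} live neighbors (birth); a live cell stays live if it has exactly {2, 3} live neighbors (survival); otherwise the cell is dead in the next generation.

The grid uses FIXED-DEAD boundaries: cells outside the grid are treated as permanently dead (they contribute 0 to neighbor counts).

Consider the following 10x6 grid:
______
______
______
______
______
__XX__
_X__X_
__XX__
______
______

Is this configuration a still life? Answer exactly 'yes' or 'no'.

Answer: yes

Derivation:
Compute generation 1 and compare to generation 0 (given above):
Generation 1:
______
______
______
______
______
__XX__
_X__X_
__XX__
______
______
The grids are IDENTICAL -> still life.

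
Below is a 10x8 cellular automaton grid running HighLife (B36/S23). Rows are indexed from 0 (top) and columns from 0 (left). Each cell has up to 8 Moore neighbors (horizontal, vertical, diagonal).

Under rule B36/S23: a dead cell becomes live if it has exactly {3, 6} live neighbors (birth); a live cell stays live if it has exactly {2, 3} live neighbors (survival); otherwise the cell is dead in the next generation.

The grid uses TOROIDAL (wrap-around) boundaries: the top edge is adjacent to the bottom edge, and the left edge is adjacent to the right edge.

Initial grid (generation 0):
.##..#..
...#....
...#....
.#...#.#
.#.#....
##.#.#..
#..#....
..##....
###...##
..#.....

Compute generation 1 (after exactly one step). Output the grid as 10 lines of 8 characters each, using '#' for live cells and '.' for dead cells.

Simulating step by step:
Generation 0 (given above): 24 live cells
Generation 1: 23 live cells
(generation 1 grid is the final answer)

Answer: .###....
...##...
..#.#...
#...#...
.#....#.
##.#....
#..#....
...#....
#......#
.#.#..##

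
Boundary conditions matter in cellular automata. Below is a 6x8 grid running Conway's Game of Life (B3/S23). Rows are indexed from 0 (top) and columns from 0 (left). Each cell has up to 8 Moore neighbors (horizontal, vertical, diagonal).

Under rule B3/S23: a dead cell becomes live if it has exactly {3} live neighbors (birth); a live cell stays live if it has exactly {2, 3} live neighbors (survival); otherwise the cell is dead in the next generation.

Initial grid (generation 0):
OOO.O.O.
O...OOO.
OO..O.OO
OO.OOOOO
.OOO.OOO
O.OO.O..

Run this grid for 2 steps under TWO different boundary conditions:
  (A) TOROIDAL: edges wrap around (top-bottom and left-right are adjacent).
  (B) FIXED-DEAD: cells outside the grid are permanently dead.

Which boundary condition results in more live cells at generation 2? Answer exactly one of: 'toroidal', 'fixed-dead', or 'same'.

Under TOROIDAL boundary, generation 2:
.O.O....
..O.....
...O....
........
........
........
Population = 4

Under FIXED-DEAD boundary, generation 2:
.OOOOO..
..O.OO..
...O....
........
........
........
Population = 9

Comparison: toroidal=4, fixed-dead=9 -> fixed-dead

Answer: fixed-dead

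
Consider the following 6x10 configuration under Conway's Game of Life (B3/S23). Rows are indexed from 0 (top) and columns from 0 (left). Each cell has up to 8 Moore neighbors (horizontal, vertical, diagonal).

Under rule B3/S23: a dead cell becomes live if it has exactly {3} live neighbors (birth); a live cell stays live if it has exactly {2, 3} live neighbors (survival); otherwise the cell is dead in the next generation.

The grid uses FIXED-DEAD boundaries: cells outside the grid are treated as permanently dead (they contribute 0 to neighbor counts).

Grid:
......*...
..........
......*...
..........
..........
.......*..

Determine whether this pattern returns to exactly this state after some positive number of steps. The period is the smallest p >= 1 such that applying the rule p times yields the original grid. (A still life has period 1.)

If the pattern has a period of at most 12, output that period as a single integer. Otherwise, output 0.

Simulating and comparing each generation to the original:
Gen 0 (original, given above): 3 live cells
Gen 1: 0 live cells, differs from original
Gen 2: 0 live cells, differs from original
Gen 3: 0 live cells, differs from original
Gen 4: 0 live cells, differs from original
Gen 5: 0 live cells, differs from original
Gen 6: 0 live cells, differs from original
Gen 7: 0 live cells, differs from original
Gen 8: 0 live cells, differs from original
Gen 9: 0 live cells, differs from original
Gen 10: 0 live cells, differs from original
Gen 11: 0 live cells, differs from original
Gen 12: 0 live cells, differs from original
No period found within 12 steps.

Answer: 0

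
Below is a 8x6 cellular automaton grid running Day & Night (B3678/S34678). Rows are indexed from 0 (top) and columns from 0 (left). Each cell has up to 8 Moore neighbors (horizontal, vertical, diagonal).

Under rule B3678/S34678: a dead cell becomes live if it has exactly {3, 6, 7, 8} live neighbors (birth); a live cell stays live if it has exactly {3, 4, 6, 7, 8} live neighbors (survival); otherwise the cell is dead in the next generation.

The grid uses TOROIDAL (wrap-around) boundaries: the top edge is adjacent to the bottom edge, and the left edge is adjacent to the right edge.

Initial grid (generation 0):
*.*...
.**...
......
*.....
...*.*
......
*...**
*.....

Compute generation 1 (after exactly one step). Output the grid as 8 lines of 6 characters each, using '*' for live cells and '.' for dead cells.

Answer: ......
.*....
.*....
......
......
*.....
.....*
*.....

Derivation:
Simulating step by step:
Generation 0 (given above): 11 live cells
Generation 1: 5 live cells
(generation 1 grid is the final answer)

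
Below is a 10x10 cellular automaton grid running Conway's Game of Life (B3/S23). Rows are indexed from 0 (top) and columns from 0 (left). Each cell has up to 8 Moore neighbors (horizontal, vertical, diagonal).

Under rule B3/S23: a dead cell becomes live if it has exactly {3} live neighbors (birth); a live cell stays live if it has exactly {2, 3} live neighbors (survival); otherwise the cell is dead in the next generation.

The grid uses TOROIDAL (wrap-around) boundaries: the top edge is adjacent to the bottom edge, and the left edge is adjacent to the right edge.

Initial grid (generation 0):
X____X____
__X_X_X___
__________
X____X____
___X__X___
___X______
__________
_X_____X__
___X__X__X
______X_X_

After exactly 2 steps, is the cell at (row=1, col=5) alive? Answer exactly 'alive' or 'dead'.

Simulating step by step:
Generation 0 (given above): 17 live cells
Generation 1: 12 live cells
_____XXX__
_____X____
_____X____
__________
____X_____
__________
__________
__________
______X_X_
_____XXX_X
Generation 2: 8 live cells
____X__XX_
____XX____
__________
__________
__________
__________
__________
__________
_____XX_X_
__________

Cell (1,5) at generation 2: 1 -> alive

Answer: alive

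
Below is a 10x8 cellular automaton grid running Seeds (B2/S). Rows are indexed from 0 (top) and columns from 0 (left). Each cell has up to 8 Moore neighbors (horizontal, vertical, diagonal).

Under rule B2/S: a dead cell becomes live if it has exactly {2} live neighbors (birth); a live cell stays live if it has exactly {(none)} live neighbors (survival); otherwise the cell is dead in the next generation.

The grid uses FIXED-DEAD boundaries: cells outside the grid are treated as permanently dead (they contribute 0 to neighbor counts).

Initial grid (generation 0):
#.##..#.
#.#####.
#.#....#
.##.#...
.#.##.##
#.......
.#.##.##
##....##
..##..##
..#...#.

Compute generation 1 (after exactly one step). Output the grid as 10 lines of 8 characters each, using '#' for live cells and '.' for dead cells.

Simulating step by step:
Generation 0 (given above): 37 live cells
Generation 1: 4 live cells
(generation 1 grid is the final answer)

Answer: .......#
........
........
........
........
........
........
........
#.......
.#...#..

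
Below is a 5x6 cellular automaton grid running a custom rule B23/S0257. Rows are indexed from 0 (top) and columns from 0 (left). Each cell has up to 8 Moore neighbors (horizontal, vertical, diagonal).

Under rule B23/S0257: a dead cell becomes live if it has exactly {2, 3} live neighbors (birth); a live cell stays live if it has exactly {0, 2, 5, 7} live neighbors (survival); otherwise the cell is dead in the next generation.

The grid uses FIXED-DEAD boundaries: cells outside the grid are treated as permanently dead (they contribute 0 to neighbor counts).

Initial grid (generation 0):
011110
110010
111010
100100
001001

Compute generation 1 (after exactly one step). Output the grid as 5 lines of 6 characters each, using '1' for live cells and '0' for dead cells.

Simulating step by step:
Generation 0 (given above): 15 live cells
Generation 1: 14 live cells
(generation 1 grid is the final answer)

Answer: 100011
000001
010011
100011
010111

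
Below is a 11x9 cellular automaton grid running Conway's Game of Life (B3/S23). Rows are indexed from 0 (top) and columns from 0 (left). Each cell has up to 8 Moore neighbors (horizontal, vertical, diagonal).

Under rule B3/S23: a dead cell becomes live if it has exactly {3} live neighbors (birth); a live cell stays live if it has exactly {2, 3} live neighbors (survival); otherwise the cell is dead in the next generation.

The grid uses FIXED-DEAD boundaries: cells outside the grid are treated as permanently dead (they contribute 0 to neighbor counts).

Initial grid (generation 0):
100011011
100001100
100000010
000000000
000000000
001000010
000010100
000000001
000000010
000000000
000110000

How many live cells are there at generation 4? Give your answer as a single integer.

Answer: 3

Derivation:
Simulating step by step:
Generation 0 (given above): 18 live cells
Generation 1: 11 live cells
000011010
110011001
000000100
000000000
000000000
000000000
000000010
000000010
000000000
000000000
000000000
Generation 2: 6 live cells
000011100
000010010
000001000
000000000
000000000
000000000
000000000
000000000
000000000
000000000
000000000
Generation 3: 4 live cells
000011100
000010000
000000000
000000000
000000000
000000000
000000000
000000000
000000000
000000000
000000000
Generation 4: 3 live cells
000011000
000010000
000000000
000000000
000000000
000000000
000000000
000000000
000000000
000000000
000000000
Population at generation 4: 3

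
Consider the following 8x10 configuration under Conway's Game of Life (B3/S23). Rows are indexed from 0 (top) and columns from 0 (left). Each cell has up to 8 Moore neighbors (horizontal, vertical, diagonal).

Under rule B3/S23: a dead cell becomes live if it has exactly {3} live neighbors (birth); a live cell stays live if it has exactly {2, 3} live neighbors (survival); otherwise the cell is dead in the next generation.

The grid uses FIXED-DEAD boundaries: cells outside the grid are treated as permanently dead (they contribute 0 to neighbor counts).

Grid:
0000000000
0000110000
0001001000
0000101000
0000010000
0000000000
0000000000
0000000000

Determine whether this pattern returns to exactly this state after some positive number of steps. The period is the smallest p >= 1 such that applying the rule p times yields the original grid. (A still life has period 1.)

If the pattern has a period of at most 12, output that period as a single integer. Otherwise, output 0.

Answer: 1

Derivation:
Simulating and comparing each generation to the original:
Gen 0 (original, given above): 7 live cells
Gen 1: 7 live cells, MATCHES original -> period = 1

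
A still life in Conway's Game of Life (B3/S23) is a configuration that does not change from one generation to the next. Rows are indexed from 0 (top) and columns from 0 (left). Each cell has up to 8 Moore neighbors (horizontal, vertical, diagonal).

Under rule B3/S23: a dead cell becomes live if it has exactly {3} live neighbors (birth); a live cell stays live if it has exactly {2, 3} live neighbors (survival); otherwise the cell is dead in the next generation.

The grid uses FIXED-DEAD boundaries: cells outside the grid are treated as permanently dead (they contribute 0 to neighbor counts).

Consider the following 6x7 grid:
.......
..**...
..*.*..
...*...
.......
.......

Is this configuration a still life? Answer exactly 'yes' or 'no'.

Compute generation 1 and compare to generation 0 (given above):
Generation 1:
.......
..**...
..*.*..
...*...
.......
.......
The grids are IDENTICAL -> still life.

Answer: yes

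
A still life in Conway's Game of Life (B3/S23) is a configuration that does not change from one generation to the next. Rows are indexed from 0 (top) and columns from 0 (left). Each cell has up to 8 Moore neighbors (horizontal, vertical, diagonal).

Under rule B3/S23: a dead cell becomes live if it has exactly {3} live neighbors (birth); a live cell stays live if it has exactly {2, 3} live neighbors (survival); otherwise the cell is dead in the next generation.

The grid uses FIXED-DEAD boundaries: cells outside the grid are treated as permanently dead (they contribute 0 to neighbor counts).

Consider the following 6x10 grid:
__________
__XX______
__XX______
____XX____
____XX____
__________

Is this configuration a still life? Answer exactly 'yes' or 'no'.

Compute generation 1 and compare to generation 0 (given above):
Generation 1:
__________
__XX______
__X_______
_____X____
____XX____
__________
Cell (2,3) differs: gen0=1 vs gen1=0 -> NOT a still life.

Answer: no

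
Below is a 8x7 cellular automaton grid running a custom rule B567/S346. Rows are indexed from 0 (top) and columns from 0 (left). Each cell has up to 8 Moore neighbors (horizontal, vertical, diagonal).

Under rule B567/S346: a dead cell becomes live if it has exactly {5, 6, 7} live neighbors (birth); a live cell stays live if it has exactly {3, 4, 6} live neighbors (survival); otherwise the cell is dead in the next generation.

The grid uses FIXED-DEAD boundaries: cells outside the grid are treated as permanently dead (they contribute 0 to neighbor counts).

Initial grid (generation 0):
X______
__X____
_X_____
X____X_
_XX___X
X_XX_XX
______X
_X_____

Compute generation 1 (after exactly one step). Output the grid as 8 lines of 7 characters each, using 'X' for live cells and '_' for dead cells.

Simulating step by step:
Generation 0 (given above): 15 live cells
Generation 1: 6 live cells
(generation 1 grid is the final answer)

Answer: _______
_______
_______
_______
_XX___X
__X__XX
_______
_______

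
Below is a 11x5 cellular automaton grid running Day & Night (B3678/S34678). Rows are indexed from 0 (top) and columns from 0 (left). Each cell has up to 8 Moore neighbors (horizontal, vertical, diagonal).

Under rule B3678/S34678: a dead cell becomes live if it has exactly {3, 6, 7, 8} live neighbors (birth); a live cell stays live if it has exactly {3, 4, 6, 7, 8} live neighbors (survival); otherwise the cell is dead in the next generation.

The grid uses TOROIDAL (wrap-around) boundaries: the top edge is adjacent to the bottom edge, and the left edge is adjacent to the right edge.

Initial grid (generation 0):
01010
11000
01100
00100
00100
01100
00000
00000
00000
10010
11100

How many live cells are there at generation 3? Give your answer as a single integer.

Simulating step by step:
Generation 0 (given above): 15 live cells
Generation 1: 16 live cells
00001
11000
11100
00110
00110
00000
00000
00000
00000
00101
11110
Generation 2: 20 live cells
00011
11101
10111
00011
00110
00000
00000
00000
00000
10100
11110
Generation 3: 22 live cells
11100
01111
00111
11010
00011
00000
00000
00000
00000
00111
11110
Population at generation 3: 22

Answer: 22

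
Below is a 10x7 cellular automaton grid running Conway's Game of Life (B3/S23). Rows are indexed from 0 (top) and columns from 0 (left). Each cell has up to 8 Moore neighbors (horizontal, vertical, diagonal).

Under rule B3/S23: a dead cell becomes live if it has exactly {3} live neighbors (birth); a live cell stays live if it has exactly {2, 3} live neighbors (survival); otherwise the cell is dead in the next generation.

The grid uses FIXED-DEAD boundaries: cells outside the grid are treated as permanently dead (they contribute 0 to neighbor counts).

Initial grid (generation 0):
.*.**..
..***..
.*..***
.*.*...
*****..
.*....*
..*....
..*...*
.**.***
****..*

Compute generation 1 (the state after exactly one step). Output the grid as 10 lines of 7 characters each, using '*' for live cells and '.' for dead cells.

Answer: ....*..
.*.....
.*...*.
.......
*..**..
*......
.**....
..*...*
*...*.*
*..**.*

Derivation:
Simulating step by step:
Generation 0 (given above): 32 live cells
Generation 1: 19 live cells
(generation 1 grid is the final answer)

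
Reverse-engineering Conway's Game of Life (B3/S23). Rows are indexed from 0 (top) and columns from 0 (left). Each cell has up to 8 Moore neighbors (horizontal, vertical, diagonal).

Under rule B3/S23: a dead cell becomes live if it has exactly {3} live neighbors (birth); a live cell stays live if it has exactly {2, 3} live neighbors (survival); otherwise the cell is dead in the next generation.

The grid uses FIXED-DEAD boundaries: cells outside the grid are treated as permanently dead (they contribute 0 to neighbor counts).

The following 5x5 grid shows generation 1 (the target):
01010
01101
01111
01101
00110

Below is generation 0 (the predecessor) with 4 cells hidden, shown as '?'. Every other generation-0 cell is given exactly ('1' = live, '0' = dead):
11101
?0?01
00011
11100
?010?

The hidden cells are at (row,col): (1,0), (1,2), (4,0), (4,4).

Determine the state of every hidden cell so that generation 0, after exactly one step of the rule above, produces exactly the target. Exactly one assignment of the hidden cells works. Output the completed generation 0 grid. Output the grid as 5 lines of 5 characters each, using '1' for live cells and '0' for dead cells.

Hidden generation-0 cells (in order): (1,0), (1,2), (4,0), (4,4).
A hidden cell only influences target cells in its own 3x3 neighborhood. Try each of the 2^4 = 16 assignments, step the completed generation 0 forward once under B3/S23, and compare with the target:
  (1,0)=0 (1,2)=0 (4,0)=0 (4,4)=0 -> step gives (3,4)='0' but target has '1' -> reject
  (1,0)=0 (1,2)=0 (4,0)=0 (4,4)=1 -> step reproduces the target at every cell -> ACCEPT
  (1,0)=0 (1,2)=0 (4,0)=1 (4,4)=0 -> step gives (3,0)='1' but target has '0' -> reject
  (1,0)=0 (1,2)=0 (4,0)=1 (4,4)=1 -> step gives (3,0)='1' but target has '0' -> reject
  (1,0)=0 (1,2)=1 (4,0)=0 (4,4)=0 -> step gives (0,2)='1' but target has '0' -> reject
  (1,0)=0 (1,2)=1 (4,0)=0 (4,4)=1 -> step gives (0,2)='1' but target has '0' -> reject
  (1,0)=0 (1,2)=1 (4,0)=1 (4,4)=0 -> step gives (0,2)='1' but target has '0' -> reject
  (1,0)=0 (1,2)=1 (4,0)=1 (4,4)=1 -> step gives (0,2)='1' but target has '0' -> reject
  (1,0)=1 (1,2)=0 (4,0)=0 (4,4)=0 -> step gives (0,0)='1' but target has '0' -> reject
  (1,0)=1 (1,2)=0 (4,0)=0 (4,4)=1 -> step gives (0,0)='1' but target has '0' -> reject
  (1,0)=1 (1,2)=0 (4,0)=1 (4,4)=0 -> step gives (0,0)='1' but target has '0' -> reject
  (1,0)=1 (1,2)=0 (4,0)=1 (4,4)=1 -> step gives (0,0)='1' but target has '0' -> reject
  (1,0)=1 (1,2)=1 (4,0)=0 (4,4)=0 -> step gives (0,0)='1' but target has '0' -> reject
  (1,0)=1 (1,2)=1 (4,0)=0 (4,4)=1 -> step gives (0,0)='1' but target has '0' -> reject
  (1,0)=1 (1,2)=1 (4,0)=1 (4,4)=0 -> step gives (0,0)='1' but target has '0' -> reject
  (1,0)=1 (1,2)=1 (4,0)=1 (4,4)=1 -> step gives (0,0)='1' but target has '0' -> reject
Unique solution: (1,0)=dead, (1,2)=dead, (4,0)=dead, (4,4)=live.
Check: live-neighbor counts of every cell in the completed generation 0:
12131
23353
23332
13353
24230
Applying B3/S23 to generation 0 with these counts gives:
01010
01101
01111
01101
00110
which matches the target exactly.

Answer: 11101
00001
00011
11100
00101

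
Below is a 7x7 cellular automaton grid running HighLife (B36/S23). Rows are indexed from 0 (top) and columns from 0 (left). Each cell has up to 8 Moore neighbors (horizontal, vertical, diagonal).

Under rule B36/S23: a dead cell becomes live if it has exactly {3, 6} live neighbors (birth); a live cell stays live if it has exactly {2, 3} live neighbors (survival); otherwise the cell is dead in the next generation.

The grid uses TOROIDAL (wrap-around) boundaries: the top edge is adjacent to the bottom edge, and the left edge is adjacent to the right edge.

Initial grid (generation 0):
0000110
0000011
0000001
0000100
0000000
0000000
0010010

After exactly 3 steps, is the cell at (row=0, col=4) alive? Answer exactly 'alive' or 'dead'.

Simulating step by step:
Generation 0 (given above): 8 live cells
Generation 1: 6 live cells
0000100
0000101
0000001
0000000
0000000
0000000
0000110
Generation 2: 5 live cells
0001100
0000000
0000010
0000000
0000000
0000000
0000110
Generation 3: 7 live cells
0001110
0000100
0000000
0000000
0000000
0000000
0001110

Cell (0,4) at generation 3: 1 -> alive

Answer: alive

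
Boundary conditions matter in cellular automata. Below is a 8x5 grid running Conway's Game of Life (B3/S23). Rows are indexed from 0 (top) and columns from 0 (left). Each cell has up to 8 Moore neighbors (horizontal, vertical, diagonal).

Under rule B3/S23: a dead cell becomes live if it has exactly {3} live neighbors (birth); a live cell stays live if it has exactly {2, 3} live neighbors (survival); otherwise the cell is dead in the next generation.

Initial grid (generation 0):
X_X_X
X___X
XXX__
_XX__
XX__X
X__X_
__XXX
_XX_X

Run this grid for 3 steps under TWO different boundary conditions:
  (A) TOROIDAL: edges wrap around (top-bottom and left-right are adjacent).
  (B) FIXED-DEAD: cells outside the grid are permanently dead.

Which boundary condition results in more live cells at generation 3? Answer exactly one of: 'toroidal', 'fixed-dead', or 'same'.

Under TOROIDAL boundary, generation 3:
_____
_XXX_
X_XX_
X____
____X
_____
_____
_____
Population = 8

Under FIXED-DEAD boundary, generation 3:
_X___
___X_
_XXXX
___XX
_____
_____
__X__
__X__
Population = 10

Comparison: toroidal=8, fixed-dead=10 -> fixed-dead

Answer: fixed-dead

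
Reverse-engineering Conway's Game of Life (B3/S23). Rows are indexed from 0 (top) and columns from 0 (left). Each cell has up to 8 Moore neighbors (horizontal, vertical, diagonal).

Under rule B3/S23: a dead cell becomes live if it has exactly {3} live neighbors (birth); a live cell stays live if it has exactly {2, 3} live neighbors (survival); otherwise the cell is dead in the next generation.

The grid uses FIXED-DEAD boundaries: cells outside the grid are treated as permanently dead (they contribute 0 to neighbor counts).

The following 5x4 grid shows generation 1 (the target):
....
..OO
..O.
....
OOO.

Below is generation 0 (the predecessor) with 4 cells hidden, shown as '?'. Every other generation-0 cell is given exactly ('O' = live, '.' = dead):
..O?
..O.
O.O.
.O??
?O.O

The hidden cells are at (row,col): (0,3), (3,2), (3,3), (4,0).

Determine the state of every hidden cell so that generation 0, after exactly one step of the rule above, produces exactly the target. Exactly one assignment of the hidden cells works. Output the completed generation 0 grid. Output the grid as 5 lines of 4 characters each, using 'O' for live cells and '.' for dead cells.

Hidden generation-0 cells (in order): (0,3), (3,2), (3,3), (4,0).
A hidden cell only influences target cells in its own 3x3 neighborhood. Try each of the 2^4 = 16 assignments, step the completed generation 0 forward once under B3/S23, and compare with the target:
  (0,3)=. (3,2)=. (3,3)=. (4,0)=. -> step gives (3,0)='O' but target has '.' -> reject
  (0,3)=. (3,2)=. (3,3)=. (4,0)=O -> step reproduces the target at every cell -> ACCEPT
  (0,3)=. (3,2)=. (3,3)=O (4,0)=. -> step gives (2,3)='O' but target has '.' -> reject
  (0,3)=. (3,2)=. (3,3)=O (4,0)=O -> step gives (2,3)='O' but target has '.' -> reject
  (0,3)=. (3,2)=O (3,3)=. (4,0)=. -> step gives (2,3)='O' but target has '.' -> reject
  (0,3)=. (3,2)=O (3,3)=. (4,0)=O -> step gives (2,3)='O' but target has '.' -> reject
  (0,3)=. (3,2)=O (3,3)=O (4,0)=. -> step gives (2,2)='.' but target has 'O' -> reject
  (0,3)=. (3,2)=O (3,3)=O (4,0)=O -> step gives (2,2)='.' but target has 'O' -> reject
  (0,3)=O (3,2)=. (3,3)=. (4,0)=. -> step gives (0,2)='O' but target has '.' -> reject
  (0,3)=O (3,2)=. (3,3)=. (4,0)=O -> step gives (0,2)='O' but target has '.' -> reject
  (0,3)=O (3,2)=. (3,3)=O (4,0)=. -> step gives (0,2)='O' but target has '.' -> reject
  (0,3)=O (3,2)=. (3,3)=O (4,0)=O -> step gives (0,2)='O' but target has '.' -> reject
  (0,3)=O (3,2)=O (3,3)=. (4,0)=. -> step gives (0,2)='O' but target has '.' -> reject
  (0,3)=O (3,2)=O (3,3)=. (4,0)=O -> step gives (0,2)='O' but target has '.' -> reject
  (0,3)=O (3,2)=O (3,3)=O (4,0)=. -> step gives (0,2)='O' but target has '.' -> reject
  (0,3)=O (3,2)=O (3,3)=O (4,0)=O -> step gives (0,2)='O' but target has '.' -> reject
Unique solution: (0,3)=dead, (3,2)=dead, (3,3)=dead, (4,0)=live.
Check: live-neighbor counts of every cell in the completed generation 0:
0212
1423
1422
4442
2230
Applying B3/S23 to generation 0 with these counts gives:
....
..OO
..O.
....
OOO.
which matches the target exactly.

Answer: ..O.
..O.
O.O.
.O..
OO.O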